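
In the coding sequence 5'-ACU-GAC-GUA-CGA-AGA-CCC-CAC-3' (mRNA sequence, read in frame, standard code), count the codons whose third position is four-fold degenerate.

4

Codon 1 ACU (Thr): third position 4-fold.
Codon 2 GAC (Asp): third position 2-fold.
Codon 3 GUA (Val): third position 4-fold.
Codon 4 CGA (Arg): third position 4-fold.
Codon 5 AGA (Arg): third position 2-fold.
Codon 6 CCC (Pro): third position 4-fold.
Codon 7 CAC (His): third position 2-fold.
Four-fold degenerate third positions: 4.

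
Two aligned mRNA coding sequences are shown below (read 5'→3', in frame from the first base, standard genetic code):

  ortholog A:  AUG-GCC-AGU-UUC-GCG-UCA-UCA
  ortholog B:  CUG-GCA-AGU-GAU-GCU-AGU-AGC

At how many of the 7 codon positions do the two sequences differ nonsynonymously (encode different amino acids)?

Codon 1: AUG Met / CUG Leu — nonsynonymous.
Codon 2: GCC Ala / GCA Ala — synonymous.
Codon 3: AGU Ser / AGU Ser — identical.
Codon 4: UUC Phe / GAU Asp — nonsynonymous.
Codon 5: GCG Ala / GCU Ala — synonymous.
Codon 6: UCA Ser / AGU Ser — synonymous.
Codon 7: UCA Ser / AGC Ser — synonymous.
Nonsynonymous differences: 2.

2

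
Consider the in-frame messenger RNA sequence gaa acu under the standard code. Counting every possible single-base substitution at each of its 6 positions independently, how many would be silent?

4

Codon 1 (GAA, Glu): 1 synonymous substitution.
Codon 2 (ACU, Thr): 3 synonymous substitutions.
Total: 1 + 3 = 4.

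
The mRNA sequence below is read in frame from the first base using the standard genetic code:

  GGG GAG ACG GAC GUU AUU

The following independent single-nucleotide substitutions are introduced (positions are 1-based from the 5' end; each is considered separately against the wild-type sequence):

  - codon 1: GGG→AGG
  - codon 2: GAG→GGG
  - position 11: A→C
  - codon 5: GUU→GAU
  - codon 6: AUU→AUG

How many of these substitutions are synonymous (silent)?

0

Codon 1: GGG (Gly) → AGG (Arg) — missense.
Codon 2: GAG (Glu) → GGG (Gly) — missense.
Codon 4: GAC (Asp) → GCC (Ala) — missense.
Codon 5: GUU (Val) → GAU (Asp) — missense.
Codon 6: AUU (Ile) → AUG (Met) — missense.
Synonymous: 0 of 5.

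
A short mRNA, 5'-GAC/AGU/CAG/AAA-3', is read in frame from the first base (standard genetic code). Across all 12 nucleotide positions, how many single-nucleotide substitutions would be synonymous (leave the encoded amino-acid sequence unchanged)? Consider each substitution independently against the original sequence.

4

Codon 1 (GAC, Asp): 1 synonymous substitution.
Codon 2 (AGU, Ser): 1 synonymous substitution.
Codon 3 (CAG, Gln): 1 synonymous substitution.
Codon 4 (AAA, Lys): 1 synonymous substitution.
Total: 1 + 1 + 1 + 1 = 4.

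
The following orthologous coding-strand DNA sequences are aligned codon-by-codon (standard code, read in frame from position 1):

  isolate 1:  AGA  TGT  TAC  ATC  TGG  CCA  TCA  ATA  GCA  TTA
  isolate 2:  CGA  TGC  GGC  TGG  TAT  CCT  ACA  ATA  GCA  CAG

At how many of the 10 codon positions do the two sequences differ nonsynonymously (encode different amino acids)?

5

Codon 1: AGA Arg / CGA Arg — synonymous.
Codon 2: TGT Cys / TGC Cys — synonymous.
Codon 3: TAC Tyr / GGC Gly — nonsynonymous.
Codon 4: ATC Ile / TGG Trp — nonsynonymous.
Codon 5: TGG Trp / TAT Tyr — nonsynonymous.
Codon 6: CCA Pro / CCT Pro — synonymous.
Codon 7: TCA Ser / ACA Thr — nonsynonymous.
Codon 8: ATA Ile / ATA Ile — identical.
Codon 9: GCA Ala / GCA Ala — identical.
Codon 10: TTA Leu / CAG Gln — nonsynonymous.
Nonsynonymous differences: 5.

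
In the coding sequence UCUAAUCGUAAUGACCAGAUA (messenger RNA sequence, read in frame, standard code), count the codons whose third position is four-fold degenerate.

Codon 1 UCU (Ser): third position 4-fold.
Codon 2 AAU (Asn): third position 2-fold.
Codon 3 CGU (Arg): third position 4-fold.
Codon 4 AAU (Asn): third position 2-fold.
Codon 5 GAC (Asp): third position 2-fold.
Codon 6 CAG (Gln): third position 2-fold.
Codon 7 AUA (Ile): third position 3-fold.
Four-fold degenerate third positions: 2.

2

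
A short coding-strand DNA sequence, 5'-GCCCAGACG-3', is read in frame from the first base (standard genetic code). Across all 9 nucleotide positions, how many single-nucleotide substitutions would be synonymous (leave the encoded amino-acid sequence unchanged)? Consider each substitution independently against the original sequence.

7

Codon 1 (GCC, Ala): 3 synonymous substitutions.
Codon 2 (CAG, Gln): 1 synonymous substitution.
Codon 3 (ACG, Thr): 3 synonymous substitutions.
Total: 3 + 1 + 3 = 7.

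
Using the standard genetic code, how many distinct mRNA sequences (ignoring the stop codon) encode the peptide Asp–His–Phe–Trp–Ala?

32

Asp: 2 codons.
His: 2 codons.
Phe: 2 codons.
Trp: 1 codon.
Ala: 4 codons.
2 × 2 × 2 × 1 × 4 = 32.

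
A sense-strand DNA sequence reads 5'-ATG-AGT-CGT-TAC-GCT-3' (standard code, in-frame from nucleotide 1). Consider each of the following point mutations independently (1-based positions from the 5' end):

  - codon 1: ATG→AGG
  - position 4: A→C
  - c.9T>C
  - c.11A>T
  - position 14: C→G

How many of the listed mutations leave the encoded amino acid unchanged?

1

Codon 1: ATG (Met) → AGG (Arg) — missense.
Codon 2: AGT (Ser) → CGT (Arg) — missense.
Codon 3: CGT (Arg) → CGC (Arg) — synonymous.
Codon 4: TAC (Tyr) → TTC (Phe) — missense.
Codon 5: GCT (Ala) → GGT (Gly) — missense.
Synonymous: 1 of 5.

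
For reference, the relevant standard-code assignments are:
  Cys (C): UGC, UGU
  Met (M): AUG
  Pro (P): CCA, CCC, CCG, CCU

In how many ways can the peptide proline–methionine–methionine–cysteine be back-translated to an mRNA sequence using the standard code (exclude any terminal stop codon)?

Pro: 4 codons.
Met: 1 codon.
Met: 1 codon.
Cys: 2 codons.
4 × 1 × 1 × 2 = 8.

8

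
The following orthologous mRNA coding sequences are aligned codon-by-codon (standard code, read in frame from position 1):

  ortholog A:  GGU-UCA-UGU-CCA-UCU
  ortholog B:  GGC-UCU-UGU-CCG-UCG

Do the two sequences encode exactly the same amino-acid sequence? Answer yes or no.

yes

Codon 1: GGU Gly / GGC Gly — synonymous.
Codon 2: UCA Ser / UCU Ser — synonymous.
Codon 3: UGU Cys / UGU Cys — identical.
Codon 4: CCA Pro / CCG Pro — synonymous.
Codon 5: UCU Ser / UCG Ser — synonymous.
Nonsynonymous differences: 0 → same protein.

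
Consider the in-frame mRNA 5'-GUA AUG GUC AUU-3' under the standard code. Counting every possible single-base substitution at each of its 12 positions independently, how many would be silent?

8

Codon 1 (GUA, Val): 3 synonymous substitutions.
Codon 2 (AUG, Met): 0 synonymous substitutions.
Codon 3 (GUC, Val): 3 synonymous substitutions.
Codon 4 (AUU, Ile): 2 synonymous substitutions.
Total: 3 + 0 + 3 + 2 = 8.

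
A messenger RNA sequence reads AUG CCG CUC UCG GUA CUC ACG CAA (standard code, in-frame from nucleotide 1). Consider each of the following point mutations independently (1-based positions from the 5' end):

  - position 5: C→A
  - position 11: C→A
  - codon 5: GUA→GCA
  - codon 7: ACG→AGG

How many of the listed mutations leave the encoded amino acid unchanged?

0

Codon 2: CCG (Pro) → CAG (Gln) — missense.
Codon 4: UCG (Ser) → UAG (Stop) — nonsense.
Codon 5: GUA (Val) → GCA (Ala) — missense.
Codon 7: ACG (Thr) → AGG (Arg) — missense.
Synonymous: 0 of 4.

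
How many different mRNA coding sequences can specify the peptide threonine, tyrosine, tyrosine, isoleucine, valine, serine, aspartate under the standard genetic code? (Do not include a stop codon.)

2304

Thr: 4 codons.
Tyr: 2 codons.
Tyr: 2 codons.
Ile: 3 codons.
Val: 4 codons.
Ser: 6 codons.
Asp: 2 codons.
4 × 2 × 2 × 3 × 4 × 6 × 2 = 2304.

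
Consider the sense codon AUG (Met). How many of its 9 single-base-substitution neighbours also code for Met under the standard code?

Position 1: none → 0 synonymous.
Position 2: none → 0 synonymous.
Position 3: none → 0 synonymous.
Total: 0 + 0 + 0 = 0.

0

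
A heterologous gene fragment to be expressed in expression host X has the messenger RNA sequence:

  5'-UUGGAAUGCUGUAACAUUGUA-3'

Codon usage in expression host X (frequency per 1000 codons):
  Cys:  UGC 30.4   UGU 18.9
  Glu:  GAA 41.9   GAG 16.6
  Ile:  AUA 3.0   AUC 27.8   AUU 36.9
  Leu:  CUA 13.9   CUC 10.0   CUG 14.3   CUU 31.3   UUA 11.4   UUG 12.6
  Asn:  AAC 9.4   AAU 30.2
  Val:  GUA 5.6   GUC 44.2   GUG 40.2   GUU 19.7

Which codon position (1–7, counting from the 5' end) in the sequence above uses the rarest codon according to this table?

7

Codon 1 UUG (Leu): 12.6 per 1000.
Codon 2 GAA (Glu): 41.9 per 1000.
Codon 3 UGC (Cys): 30.4 per 1000.
Codon 4 UGU (Cys): 18.9 per 1000.
Codon 5 AAC (Asn): 9.4 per 1000.
Codon 6 AUU (Ile): 36.9 per 1000.
Codon 7 GUA (Val): 5.6 per 1000.
Lowest frequency is 5.6 at codon 7.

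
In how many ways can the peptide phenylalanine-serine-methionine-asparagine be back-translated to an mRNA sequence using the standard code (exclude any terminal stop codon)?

Phe: 2 codons.
Ser: 6 codons.
Met: 1 codon.
Asn: 2 codons.
2 × 6 × 1 × 2 = 24.

24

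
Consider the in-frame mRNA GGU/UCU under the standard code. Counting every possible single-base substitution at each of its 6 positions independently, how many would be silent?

Codon 1 (GGU, Gly): 3 synonymous substitutions.
Codon 2 (UCU, Ser): 3 synonymous substitutions.
Total: 3 + 3 = 6.

6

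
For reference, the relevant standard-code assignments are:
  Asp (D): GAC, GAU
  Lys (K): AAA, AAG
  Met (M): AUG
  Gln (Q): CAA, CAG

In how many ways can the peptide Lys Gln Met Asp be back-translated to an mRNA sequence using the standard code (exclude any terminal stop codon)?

8

Lys: 2 codons.
Gln: 2 codons.
Met: 1 codon.
Asp: 2 codons.
2 × 2 × 1 × 2 = 8.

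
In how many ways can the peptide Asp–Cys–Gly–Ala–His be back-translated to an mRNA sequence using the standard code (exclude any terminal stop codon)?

Asp: 2 codons.
Cys: 2 codons.
Gly: 4 codons.
Ala: 4 codons.
His: 2 codons.
2 × 2 × 4 × 4 × 2 = 128.

128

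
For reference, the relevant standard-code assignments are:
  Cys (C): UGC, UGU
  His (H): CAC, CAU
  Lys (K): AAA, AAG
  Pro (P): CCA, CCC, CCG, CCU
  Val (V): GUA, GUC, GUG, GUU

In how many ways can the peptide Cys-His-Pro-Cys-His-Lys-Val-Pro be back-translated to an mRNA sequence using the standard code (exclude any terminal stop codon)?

Cys: 2 codons.
His: 2 codons.
Pro: 4 codons.
Cys: 2 codons.
His: 2 codons.
Lys: 2 codons.
Val: 4 codons.
Pro: 4 codons.
2 × 2 × 4 × 2 × 2 × 2 × 4 × 4 = 2048.

2048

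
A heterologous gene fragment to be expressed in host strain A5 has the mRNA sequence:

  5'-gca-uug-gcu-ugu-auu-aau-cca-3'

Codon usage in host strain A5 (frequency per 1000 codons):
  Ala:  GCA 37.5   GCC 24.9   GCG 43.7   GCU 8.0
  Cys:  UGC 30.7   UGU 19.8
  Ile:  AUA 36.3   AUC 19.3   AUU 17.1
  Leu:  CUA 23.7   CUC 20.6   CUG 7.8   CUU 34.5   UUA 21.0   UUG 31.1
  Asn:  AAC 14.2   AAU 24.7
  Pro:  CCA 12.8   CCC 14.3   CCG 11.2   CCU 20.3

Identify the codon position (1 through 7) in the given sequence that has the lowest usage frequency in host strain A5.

Codon 1 GCA (Ala): 37.5 per 1000.
Codon 2 UUG (Leu): 31.1 per 1000.
Codon 3 GCU (Ala): 8.0 per 1000.
Codon 4 UGU (Cys): 19.8 per 1000.
Codon 5 AUU (Ile): 17.1 per 1000.
Codon 6 AAU (Asn): 24.7 per 1000.
Codon 7 CCA (Pro): 12.8 per 1000.
Lowest frequency is 8.0 at codon 3.

3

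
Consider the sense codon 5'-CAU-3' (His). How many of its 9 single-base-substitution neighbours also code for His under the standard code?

Position 1: none → 0 synonymous.
Position 2: none → 0 synonymous.
Position 3: CAC → 1 synonymous.
Total: 0 + 0 + 1 = 1.

1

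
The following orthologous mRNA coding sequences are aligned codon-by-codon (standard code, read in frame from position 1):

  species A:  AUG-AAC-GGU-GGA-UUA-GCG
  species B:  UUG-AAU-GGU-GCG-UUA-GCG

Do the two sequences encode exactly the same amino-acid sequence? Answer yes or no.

Codon 1: AUG Met / UUG Leu — nonsynonymous.
Codon 2: AAC Asn / AAU Asn — synonymous.
Codon 3: GGU Gly / GGU Gly — identical.
Codon 4: GGA Gly / GCG Ala — nonsynonymous.
Codon 5: UUA Leu / UUA Leu — identical.
Codon 6: GCG Ala / GCG Ala — identical.
Nonsynonymous differences: 2 → different protein.

no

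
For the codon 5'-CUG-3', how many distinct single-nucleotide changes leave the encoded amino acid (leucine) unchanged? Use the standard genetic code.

4

Position 1: UUG → 1 synonymous.
Position 2: none → 0 synonymous.
Position 3: CUU, CUC, CUA → 3 synonymous.
Total: 1 + 0 + 3 = 4.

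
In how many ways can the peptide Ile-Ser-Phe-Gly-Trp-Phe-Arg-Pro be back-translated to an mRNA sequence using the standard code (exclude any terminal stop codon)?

Ile: 3 codons.
Ser: 6 codons.
Phe: 2 codons.
Gly: 4 codons.
Trp: 1 codon.
Phe: 2 codons.
Arg: 6 codons.
Pro: 4 codons.
3 × 6 × 2 × 4 × 1 × 2 × 6 × 4 = 6912.

6912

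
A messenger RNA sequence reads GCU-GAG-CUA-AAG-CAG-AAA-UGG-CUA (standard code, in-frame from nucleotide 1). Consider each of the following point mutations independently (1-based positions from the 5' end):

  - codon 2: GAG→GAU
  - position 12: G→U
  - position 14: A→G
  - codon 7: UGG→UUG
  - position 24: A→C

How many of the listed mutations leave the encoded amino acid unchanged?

Codon 2: GAG (Glu) → GAU (Asp) — missense.
Codon 4: AAG (Lys) → AAU (Asn) — missense.
Codon 5: CAG (Gln) → CGG (Arg) — missense.
Codon 7: UGG (Trp) → UUG (Leu) — missense.
Codon 8: CUA (Leu) → CUC (Leu) — synonymous.
Synonymous: 1 of 5.

1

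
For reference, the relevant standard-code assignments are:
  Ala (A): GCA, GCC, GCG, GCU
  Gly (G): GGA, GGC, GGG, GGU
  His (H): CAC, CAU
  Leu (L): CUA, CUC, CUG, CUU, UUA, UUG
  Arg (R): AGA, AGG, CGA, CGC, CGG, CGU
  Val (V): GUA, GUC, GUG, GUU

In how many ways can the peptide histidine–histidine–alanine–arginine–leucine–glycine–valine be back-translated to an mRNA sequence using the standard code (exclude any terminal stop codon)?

His: 2 codons.
His: 2 codons.
Ala: 4 codons.
Arg: 6 codons.
Leu: 6 codons.
Gly: 4 codons.
Val: 4 codons.
2 × 2 × 4 × 6 × 6 × 4 × 4 = 9216.

9216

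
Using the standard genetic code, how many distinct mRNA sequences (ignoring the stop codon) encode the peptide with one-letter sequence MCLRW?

72

Met: 1 codon.
Cys: 2 codons.
Leu: 6 codons.
Arg: 6 codons.
Trp: 1 codon.
1 × 2 × 6 × 6 × 1 = 72.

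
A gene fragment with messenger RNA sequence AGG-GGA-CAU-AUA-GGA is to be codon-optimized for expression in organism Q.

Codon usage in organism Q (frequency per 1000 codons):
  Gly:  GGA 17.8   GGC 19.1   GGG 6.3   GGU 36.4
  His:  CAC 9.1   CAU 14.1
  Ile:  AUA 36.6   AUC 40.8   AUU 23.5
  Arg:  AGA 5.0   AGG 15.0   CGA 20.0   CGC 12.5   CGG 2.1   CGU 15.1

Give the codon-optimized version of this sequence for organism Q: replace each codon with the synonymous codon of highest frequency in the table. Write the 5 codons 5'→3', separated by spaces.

Codon 1 (Arg): best is CGA at 20.0.
Codon 2 (Gly): best is GGU at 36.4.
Codon 3 (His): best is CAU at 14.1.
Codon 4 (Ile): best is AUC at 40.8.
Codon 5 (Gly): best is GGU at 36.4.

CGA GGU CAU AUC GGU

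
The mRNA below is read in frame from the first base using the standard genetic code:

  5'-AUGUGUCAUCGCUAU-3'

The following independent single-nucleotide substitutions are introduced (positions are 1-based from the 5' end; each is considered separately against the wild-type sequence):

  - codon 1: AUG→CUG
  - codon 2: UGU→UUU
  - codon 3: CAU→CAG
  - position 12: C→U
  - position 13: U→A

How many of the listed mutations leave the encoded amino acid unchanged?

Codon 1: AUG (Met) → CUG (Leu) — missense.
Codon 2: UGU (Cys) → UUU (Phe) — missense.
Codon 3: CAU (His) → CAG (Gln) — missense.
Codon 4: CGC (Arg) → CGU (Arg) — synonymous.
Codon 5: UAU (Tyr) → AAU (Asn) — missense.
Synonymous: 1 of 5.

1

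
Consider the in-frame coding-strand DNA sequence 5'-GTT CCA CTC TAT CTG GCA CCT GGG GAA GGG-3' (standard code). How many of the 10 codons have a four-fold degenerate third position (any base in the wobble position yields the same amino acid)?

Codon 1 GTT (Val): third position 4-fold.
Codon 2 CCA (Pro): third position 4-fold.
Codon 3 CTC (Leu): third position 4-fold.
Codon 4 TAT (Tyr): third position 2-fold.
Codon 5 CTG (Leu): third position 4-fold.
Codon 6 GCA (Ala): third position 4-fold.
Codon 7 CCT (Pro): third position 4-fold.
Codon 8 GGG (Gly): third position 4-fold.
Codon 9 GAA (Glu): third position 2-fold.
Codon 10 GGG (Gly): third position 4-fold.
Four-fold degenerate third positions: 8.

8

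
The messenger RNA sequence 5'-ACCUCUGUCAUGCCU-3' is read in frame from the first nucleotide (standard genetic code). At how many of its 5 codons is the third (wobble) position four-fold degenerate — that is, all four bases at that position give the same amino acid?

4

Codon 1 ACC (Thr): third position 4-fold.
Codon 2 UCU (Ser): third position 4-fold.
Codon 3 GUC (Val): third position 4-fold.
Codon 4 AUG (Met): third position 1-fold.
Codon 5 CCU (Pro): third position 4-fold.
Four-fold degenerate third positions: 4.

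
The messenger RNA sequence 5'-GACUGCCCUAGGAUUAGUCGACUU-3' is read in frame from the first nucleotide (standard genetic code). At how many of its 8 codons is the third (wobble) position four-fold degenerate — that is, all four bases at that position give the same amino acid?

3

Codon 1 GAC (Asp): third position 2-fold.
Codon 2 UGC (Cys): third position 2-fold.
Codon 3 CCU (Pro): third position 4-fold.
Codon 4 AGG (Arg): third position 2-fold.
Codon 5 AUU (Ile): third position 3-fold.
Codon 6 AGU (Ser): third position 2-fold.
Codon 7 CGA (Arg): third position 4-fold.
Codon 8 CUU (Leu): third position 4-fold.
Four-fold degenerate third positions: 3.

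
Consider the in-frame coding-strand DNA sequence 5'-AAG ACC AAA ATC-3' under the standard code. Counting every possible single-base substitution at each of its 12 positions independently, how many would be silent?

Codon 1 (AAG, Lys): 1 synonymous substitution.
Codon 2 (ACC, Thr): 3 synonymous substitutions.
Codon 3 (AAA, Lys): 1 synonymous substitution.
Codon 4 (ATC, Ile): 2 synonymous substitutions.
Total: 1 + 3 + 1 + 2 = 7.

7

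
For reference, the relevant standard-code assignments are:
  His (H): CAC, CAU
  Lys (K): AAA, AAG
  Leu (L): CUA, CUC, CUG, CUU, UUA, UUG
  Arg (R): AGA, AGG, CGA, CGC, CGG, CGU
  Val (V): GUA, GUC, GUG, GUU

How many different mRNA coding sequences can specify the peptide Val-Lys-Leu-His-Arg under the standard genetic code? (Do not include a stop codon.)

Val: 4 codons.
Lys: 2 codons.
Leu: 6 codons.
His: 2 codons.
Arg: 6 codons.
4 × 2 × 6 × 2 × 6 = 576.

576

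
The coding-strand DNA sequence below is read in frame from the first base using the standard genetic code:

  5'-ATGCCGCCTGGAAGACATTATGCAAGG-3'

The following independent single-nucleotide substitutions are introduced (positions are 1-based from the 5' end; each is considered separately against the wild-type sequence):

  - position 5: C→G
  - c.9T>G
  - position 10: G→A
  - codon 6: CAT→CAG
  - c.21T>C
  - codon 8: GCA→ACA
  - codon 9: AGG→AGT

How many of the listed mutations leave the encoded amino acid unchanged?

Codon 2: CCG (Pro) → CGG (Arg) — missense.
Codon 3: CCT (Pro) → CCG (Pro) — synonymous.
Codon 4: GGA (Gly) → AGA (Arg) — missense.
Codon 6: CAT (His) → CAG (Gln) — missense.
Codon 7: TAT (Tyr) → TAC (Tyr) — synonymous.
Codon 8: GCA (Ala) → ACA (Thr) — missense.
Codon 9: AGG (Arg) → AGT (Ser) — missense.
Synonymous: 2 of 7.

2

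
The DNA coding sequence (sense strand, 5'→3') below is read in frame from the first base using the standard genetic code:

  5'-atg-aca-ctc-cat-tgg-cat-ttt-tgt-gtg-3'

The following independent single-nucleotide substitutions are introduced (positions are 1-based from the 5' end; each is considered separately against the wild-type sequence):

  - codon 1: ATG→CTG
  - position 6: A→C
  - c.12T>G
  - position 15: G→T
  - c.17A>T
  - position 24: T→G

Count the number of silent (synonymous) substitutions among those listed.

Codon 1: ATG (Met) → CTG (Leu) — missense.
Codon 2: ACA (Thr) → ACC (Thr) — synonymous.
Codon 4: CAT (His) → CAG (Gln) — missense.
Codon 5: TGG (Trp) → TGT (Cys) — missense.
Codon 6: CAT (His) → CTT (Leu) — missense.
Codon 8: TGT (Cys) → TGG (Trp) — missense.
Synonymous: 1 of 6.

1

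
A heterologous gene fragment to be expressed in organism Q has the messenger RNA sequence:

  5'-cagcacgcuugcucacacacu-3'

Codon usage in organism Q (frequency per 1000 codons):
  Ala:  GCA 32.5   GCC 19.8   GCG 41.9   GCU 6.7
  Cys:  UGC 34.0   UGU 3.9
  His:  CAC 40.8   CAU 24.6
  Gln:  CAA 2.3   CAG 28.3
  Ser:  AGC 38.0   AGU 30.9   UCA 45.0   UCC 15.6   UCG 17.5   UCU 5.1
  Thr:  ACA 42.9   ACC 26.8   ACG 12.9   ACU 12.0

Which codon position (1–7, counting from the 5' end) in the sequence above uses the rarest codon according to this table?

3

Codon 1 CAG (Gln): 28.3 per 1000.
Codon 2 CAC (His): 40.8 per 1000.
Codon 3 GCU (Ala): 6.7 per 1000.
Codon 4 UGC (Cys): 34.0 per 1000.
Codon 5 UCA (Ser): 45.0 per 1000.
Codon 6 CAC (His): 40.8 per 1000.
Codon 7 ACU (Thr): 12.0 per 1000.
Lowest frequency is 6.7 at codon 3.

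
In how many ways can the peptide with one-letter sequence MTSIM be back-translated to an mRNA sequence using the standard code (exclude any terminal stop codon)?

Met: 1 codon.
Thr: 4 codons.
Ser: 6 codons.
Ile: 3 codons.
Met: 1 codon.
1 × 4 × 6 × 3 × 1 = 72.

72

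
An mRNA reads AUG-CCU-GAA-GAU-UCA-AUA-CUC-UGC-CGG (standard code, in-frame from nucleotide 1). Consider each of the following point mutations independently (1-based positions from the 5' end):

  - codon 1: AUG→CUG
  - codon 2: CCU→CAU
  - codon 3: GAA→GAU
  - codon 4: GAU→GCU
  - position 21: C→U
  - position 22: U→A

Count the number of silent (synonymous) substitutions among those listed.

1

Codon 1: AUG (Met) → CUG (Leu) — missense.
Codon 2: CCU (Pro) → CAU (His) — missense.
Codon 3: GAA (Glu) → GAU (Asp) — missense.
Codon 4: GAU (Asp) → GCU (Ala) — missense.
Codon 7: CUC (Leu) → CUU (Leu) — synonymous.
Codon 8: UGC (Cys) → AGC (Ser) — missense.
Synonymous: 1 of 6.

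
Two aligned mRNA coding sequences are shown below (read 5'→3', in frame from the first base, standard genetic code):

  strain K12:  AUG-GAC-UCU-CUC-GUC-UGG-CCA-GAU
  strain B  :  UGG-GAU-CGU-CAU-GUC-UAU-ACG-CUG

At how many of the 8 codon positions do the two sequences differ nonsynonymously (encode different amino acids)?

Codon 1: AUG Met / UGG Trp — nonsynonymous.
Codon 2: GAC Asp / GAU Asp — synonymous.
Codon 3: UCU Ser / CGU Arg — nonsynonymous.
Codon 4: CUC Leu / CAU His — nonsynonymous.
Codon 5: GUC Val / GUC Val — identical.
Codon 6: UGG Trp / UAU Tyr — nonsynonymous.
Codon 7: CCA Pro / ACG Thr — nonsynonymous.
Codon 8: GAU Asp / CUG Leu — nonsynonymous.
Nonsynonymous differences: 6.

6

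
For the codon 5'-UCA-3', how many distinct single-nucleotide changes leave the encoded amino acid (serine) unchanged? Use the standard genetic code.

3

Position 1: none → 0 synonymous.
Position 2: none → 0 synonymous.
Position 3: UCU, UCC, UCG → 3 synonymous.
Total: 0 + 0 + 3 = 3.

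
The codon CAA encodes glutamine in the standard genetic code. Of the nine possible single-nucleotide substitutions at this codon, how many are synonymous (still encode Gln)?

Position 1: none → 0 synonymous.
Position 2: none → 0 synonymous.
Position 3: CAG → 1 synonymous.
Total: 0 + 0 + 1 = 1.

1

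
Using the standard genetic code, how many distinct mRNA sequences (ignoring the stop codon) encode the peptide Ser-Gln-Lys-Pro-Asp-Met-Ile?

Ser: 6 codons.
Gln: 2 codons.
Lys: 2 codons.
Pro: 4 codons.
Asp: 2 codons.
Met: 1 codon.
Ile: 3 codons.
6 × 2 × 2 × 4 × 2 × 1 × 3 = 576.

576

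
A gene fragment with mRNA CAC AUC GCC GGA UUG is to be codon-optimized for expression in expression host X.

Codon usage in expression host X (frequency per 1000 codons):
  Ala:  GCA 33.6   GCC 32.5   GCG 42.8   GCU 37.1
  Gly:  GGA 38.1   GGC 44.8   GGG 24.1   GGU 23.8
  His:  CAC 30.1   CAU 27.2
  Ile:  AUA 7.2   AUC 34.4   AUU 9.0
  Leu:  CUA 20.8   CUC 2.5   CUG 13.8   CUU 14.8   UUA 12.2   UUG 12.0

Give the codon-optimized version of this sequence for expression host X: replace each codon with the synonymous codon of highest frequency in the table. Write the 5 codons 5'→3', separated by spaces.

CAC AUC GCG GGC CUA

Codon 1 (His): best is CAC at 30.1.
Codon 2 (Ile): best is AUC at 34.4.
Codon 3 (Ala): best is GCG at 42.8.
Codon 4 (Gly): best is GGC at 44.8.
Codon 5 (Leu): best is CUA at 20.8.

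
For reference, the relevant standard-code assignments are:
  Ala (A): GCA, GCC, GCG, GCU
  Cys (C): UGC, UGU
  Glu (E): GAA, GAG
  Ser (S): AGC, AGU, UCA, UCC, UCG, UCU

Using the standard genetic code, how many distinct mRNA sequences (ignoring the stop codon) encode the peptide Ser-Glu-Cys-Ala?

96

Ser: 6 codons.
Glu: 2 codons.
Cys: 2 codons.
Ala: 4 codons.
6 × 2 × 2 × 4 = 96.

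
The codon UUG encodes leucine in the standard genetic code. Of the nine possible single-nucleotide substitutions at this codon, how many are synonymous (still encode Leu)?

Position 1: CUG → 1 synonymous.
Position 2: none → 0 synonymous.
Position 3: UUA → 1 synonymous.
Total: 1 + 0 + 1 = 2.

2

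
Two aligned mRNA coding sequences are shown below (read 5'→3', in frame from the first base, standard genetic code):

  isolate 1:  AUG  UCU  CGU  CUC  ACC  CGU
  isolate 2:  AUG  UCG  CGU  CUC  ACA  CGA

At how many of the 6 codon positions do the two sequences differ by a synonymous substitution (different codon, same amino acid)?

Codon 1: AUG Met / AUG Met — identical.
Codon 2: UCU Ser / UCG Ser — synonymous.
Codon 3: CGU Arg / CGU Arg — identical.
Codon 4: CUC Leu / CUC Leu — identical.
Codon 5: ACC Thr / ACA Thr — synonymous.
Codon 6: CGU Arg / CGA Arg — synonymous.
Synonymous differences: 3.

3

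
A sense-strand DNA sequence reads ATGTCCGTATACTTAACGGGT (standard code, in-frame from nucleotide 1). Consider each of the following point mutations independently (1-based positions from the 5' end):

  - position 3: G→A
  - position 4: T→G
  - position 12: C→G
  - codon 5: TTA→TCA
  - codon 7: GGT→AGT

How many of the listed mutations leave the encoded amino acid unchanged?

Codon 1: ATG (Met) → ATA (Ile) — missense.
Codon 2: TCC (Ser) → GCC (Ala) — missense.
Codon 4: TAC (Tyr) → TAG (Stop) — nonsense.
Codon 5: TTA (Leu) → TCA (Ser) — missense.
Codon 7: GGT (Gly) → AGT (Ser) — missense.
Synonymous: 0 of 5.

0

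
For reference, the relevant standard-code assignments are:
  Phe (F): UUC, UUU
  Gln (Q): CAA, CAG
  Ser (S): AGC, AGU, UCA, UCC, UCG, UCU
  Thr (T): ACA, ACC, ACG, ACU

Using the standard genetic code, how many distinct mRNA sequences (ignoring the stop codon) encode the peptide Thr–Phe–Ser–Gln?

Thr: 4 codons.
Phe: 2 codons.
Ser: 6 codons.
Gln: 2 codons.
4 × 2 × 6 × 2 = 96.

96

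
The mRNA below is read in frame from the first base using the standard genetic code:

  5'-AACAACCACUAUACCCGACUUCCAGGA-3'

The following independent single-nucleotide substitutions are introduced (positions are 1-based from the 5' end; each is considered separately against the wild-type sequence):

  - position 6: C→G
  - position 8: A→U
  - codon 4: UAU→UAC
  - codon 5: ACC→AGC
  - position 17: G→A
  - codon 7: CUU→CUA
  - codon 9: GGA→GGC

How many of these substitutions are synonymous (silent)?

Codon 2: AAC (Asn) → AAG (Lys) — missense.
Codon 3: CAC (His) → CUC (Leu) — missense.
Codon 4: UAU (Tyr) → UAC (Tyr) — synonymous.
Codon 5: ACC (Thr) → AGC (Ser) — missense.
Codon 6: CGA (Arg) → CAA (Gln) — missense.
Codon 7: CUU (Leu) → CUA (Leu) — synonymous.
Codon 9: GGA (Gly) → GGC (Gly) — synonymous.
Synonymous: 3 of 7.

3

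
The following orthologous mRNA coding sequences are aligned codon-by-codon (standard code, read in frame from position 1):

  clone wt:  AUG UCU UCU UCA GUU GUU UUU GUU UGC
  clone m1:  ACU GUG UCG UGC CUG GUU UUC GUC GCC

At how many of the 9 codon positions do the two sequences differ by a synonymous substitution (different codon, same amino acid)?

3

Codon 1: AUG Met / ACU Thr — nonsynonymous.
Codon 2: UCU Ser / GUG Val — nonsynonymous.
Codon 3: UCU Ser / UCG Ser — synonymous.
Codon 4: UCA Ser / UGC Cys — nonsynonymous.
Codon 5: GUU Val / CUG Leu — nonsynonymous.
Codon 6: GUU Val / GUU Val — identical.
Codon 7: UUU Phe / UUC Phe — synonymous.
Codon 8: GUU Val / GUC Val — synonymous.
Codon 9: UGC Cys / GCC Ala — nonsynonymous.
Synonymous differences: 3.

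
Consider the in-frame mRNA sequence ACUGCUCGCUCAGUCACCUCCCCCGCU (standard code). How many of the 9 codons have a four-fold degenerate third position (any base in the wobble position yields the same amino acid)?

9

Codon 1 ACU (Thr): third position 4-fold.
Codon 2 GCU (Ala): third position 4-fold.
Codon 3 CGC (Arg): third position 4-fold.
Codon 4 UCA (Ser): third position 4-fold.
Codon 5 GUC (Val): third position 4-fold.
Codon 6 ACC (Thr): third position 4-fold.
Codon 7 UCC (Ser): third position 4-fold.
Codon 8 CCC (Pro): third position 4-fold.
Codon 9 GCU (Ala): third position 4-fold.
Four-fold degenerate third positions: 9.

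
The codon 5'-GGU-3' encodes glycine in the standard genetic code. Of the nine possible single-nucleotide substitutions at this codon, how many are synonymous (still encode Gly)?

3

Position 1: none → 0 synonymous.
Position 2: none → 0 synonymous.
Position 3: GGC, GGA, GGG → 3 synonymous.
Total: 0 + 0 + 3 = 3.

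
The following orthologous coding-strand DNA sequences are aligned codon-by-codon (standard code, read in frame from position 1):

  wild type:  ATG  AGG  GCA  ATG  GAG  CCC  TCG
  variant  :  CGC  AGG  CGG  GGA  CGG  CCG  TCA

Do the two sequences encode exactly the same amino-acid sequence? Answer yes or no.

no

Codon 1: ATG Met / CGC Arg — nonsynonymous.
Codon 2: AGG Arg / AGG Arg — identical.
Codon 3: GCA Ala / CGG Arg — nonsynonymous.
Codon 4: ATG Met / GGA Gly — nonsynonymous.
Codon 5: GAG Glu / CGG Arg — nonsynonymous.
Codon 6: CCC Pro / CCG Pro — synonymous.
Codon 7: TCG Ser / TCA Ser — synonymous.
Nonsynonymous differences: 4 → different protein.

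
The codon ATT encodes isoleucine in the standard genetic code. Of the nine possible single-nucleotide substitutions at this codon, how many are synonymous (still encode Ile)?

2

Position 1: none → 0 synonymous.
Position 2: none → 0 synonymous.
Position 3: ATC, ATA → 2 synonymous.
Total: 0 + 0 + 2 = 2.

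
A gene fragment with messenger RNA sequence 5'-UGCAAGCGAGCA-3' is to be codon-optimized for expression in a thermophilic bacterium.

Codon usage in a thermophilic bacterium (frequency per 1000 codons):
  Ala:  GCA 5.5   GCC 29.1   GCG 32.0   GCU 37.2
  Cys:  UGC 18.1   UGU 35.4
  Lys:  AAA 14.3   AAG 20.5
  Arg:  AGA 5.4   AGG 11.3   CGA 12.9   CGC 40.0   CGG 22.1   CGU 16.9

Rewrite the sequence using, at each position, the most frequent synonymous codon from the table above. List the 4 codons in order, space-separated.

UGU AAG CGC GCU

Codon 1 (Cys): best is UGU at 35.4.
Codon 2 (Lys): best is AAG at 20.5.
Codon 3 (Arg): best is CGC at 40.0.
Codon 4 (Ala): best is GCU at 37.2.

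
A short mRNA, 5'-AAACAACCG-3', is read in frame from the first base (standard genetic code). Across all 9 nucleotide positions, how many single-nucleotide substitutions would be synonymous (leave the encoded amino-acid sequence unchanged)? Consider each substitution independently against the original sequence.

Codon 1 (AAA, Lys): 1 synonymous substitution.
Codon 2 (CAA, Gln): 1 synonymous substitution.
Codon 3 (CCG, Pro): 3 synonymous substitutions.
Total: 1 + 1 + 3 = 5.

5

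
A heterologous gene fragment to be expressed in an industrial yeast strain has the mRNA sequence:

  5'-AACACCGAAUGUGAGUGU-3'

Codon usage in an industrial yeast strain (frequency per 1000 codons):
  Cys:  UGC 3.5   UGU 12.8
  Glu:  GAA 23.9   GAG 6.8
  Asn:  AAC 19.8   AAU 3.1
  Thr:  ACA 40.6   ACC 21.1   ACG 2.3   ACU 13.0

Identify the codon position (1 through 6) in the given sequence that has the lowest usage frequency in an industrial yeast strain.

Codon 1 AAC (Asn): 19.8 per 1000.
Codon 2 ACC (Thr): 21.1 per 1000.
Codon 3 GAA (Glu): 23.9 per 1000.
Codon 4 UGU (Cys): 12.8 per 1000.
Codon 5 GAG (Glu): 6.8 per 1000.
Codon 6 UGU (Cys): 12.8 per 1000.
Lowest frequency is 6.8 at codon 5.

5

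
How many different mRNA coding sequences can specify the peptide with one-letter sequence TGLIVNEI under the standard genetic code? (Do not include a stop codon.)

13824

Thr: 4 codons.
Gly: 4 codons.
Leu: 6 codons.
Ile: 3 codons.
Val: 4 codons.
Asn: 2 codons.
Glu: 2 codons.
Ile: 3 codons.
4 × 4 × 6 × 3 × 4 × 2 × 2 × 3 = 13824.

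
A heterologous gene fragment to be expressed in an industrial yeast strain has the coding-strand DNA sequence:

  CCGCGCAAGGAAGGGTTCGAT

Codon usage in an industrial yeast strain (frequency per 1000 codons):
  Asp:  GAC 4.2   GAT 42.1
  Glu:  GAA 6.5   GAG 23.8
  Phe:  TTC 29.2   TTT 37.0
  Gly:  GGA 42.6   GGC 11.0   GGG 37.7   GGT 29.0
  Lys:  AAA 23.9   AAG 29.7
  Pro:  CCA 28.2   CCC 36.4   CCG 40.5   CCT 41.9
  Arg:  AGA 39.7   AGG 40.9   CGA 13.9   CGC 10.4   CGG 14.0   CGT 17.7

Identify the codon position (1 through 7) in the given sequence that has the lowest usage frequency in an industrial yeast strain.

Codon 1 CCG (Pro): 40.5 per 1000.
Codon 2 CGC (Arg): 10.4 per 1000.
Codon 3 AAG (Lys): 29.7 per 1000.
Codon 4 GAA (Glu): 6.5 per 1000.
Codon 5 GGG (Gly): 37.7 per 1000.
Codon 6 TTC (Phe): 29.2 per 1000.
Codon 7 GAT (Asp): 42.1 per 1000.
Lowest frequency is 6.5 at codon 4.

4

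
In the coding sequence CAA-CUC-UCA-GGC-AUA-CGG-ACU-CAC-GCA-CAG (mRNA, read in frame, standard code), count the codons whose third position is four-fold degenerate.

6

Codon 1 CAA (Gln): third position 2-fold.
Codon 2 CUC (Leu): third position 4-fold.
Codon 3 UCA (Ser): third position 4-fold.
Codon 4 GGC (Gly): third position 4-fold.
Codon 5 AUA (Ile): third position 3-fold.
Codon 6 CGG (Arg): third position 4-fold.
Codon 7 ACU (Thr): third position 4-fold.
Codon 8 CAC (His): third position 2-fold.
Codon 9 GCA (Ala): third position 4-fold.
Codon 10 CAG (Gln): third position 2-fold.
Four-fold degenerate third positions: 6.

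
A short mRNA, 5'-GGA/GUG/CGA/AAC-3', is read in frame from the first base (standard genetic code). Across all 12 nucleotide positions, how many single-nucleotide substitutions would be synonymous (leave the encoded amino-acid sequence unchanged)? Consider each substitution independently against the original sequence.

11

Codon 1 (GGA, Gly): 3 synonymous substitutions.
Codon 2 (GUG, Val): 3 synonymous substitutions.
Codon 3 (CGA, Arg): 4 synonymous substitutions.
Codon 4 (AAC, Asn): 1 synonymous substitution.
Total: 3 + 3 + 4 + 1 = 11.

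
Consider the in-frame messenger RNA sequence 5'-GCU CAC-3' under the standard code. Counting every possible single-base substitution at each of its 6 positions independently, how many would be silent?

4

Codon 1 (GCU, Ala): 3 synonymous substitutions.
Codon 2 (CAC, His): 1 synonymous substitution.
Total: 3 + 1 = 4.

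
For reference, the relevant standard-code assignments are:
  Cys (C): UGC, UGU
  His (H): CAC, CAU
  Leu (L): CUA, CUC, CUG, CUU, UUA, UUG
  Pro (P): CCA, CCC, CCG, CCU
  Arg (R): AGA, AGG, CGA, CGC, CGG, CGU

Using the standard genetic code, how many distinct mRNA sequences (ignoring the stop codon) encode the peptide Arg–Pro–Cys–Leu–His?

576

Arg: 6 codons.
Pro: 4 codons.
Cys: 2 codons.
Leu: 6 codons.
His: 2 codons.
6 × 4 × 2 × 6 × 2 = 576.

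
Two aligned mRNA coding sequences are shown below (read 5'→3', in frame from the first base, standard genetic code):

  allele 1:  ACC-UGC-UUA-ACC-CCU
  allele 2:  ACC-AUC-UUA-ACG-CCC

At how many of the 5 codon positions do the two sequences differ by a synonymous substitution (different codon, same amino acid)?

Codon 1: ACC Thr / ACC Thr — identical.
Codon 2: UGC Cys / AUC Ile — nonsynonymous.
Codon 3: UUA Leu / UUA Leu — identical.
Codon 4: ACC Thr / ACG Thr — synonymous.
Codon 5: CCU Pro / CCC Pro — synonymous.
Synonymous differences: 2.

2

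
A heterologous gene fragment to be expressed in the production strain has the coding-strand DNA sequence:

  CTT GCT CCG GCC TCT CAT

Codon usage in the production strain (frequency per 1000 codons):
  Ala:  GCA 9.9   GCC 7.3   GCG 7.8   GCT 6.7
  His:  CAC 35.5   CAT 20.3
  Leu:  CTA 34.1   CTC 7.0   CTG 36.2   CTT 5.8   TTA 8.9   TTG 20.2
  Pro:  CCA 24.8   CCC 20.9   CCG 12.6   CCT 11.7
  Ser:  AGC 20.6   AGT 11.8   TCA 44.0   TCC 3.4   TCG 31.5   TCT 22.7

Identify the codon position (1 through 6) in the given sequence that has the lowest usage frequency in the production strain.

1

Codon 1 CTT (Leu): 5.8 per 1000.
Codon 2 GCT (Ala): 6.7 per 1000.
Codon 3 CCG (Pro): 12.6 per 1000.
Codon 4 GCC (Ala): 7.3 per 1000.
Codon 5 TCT (Ser): 22.7 per 1000.
Codon 6 CAT (His): 20.3 per 1000.
Lowest frequency is 5.8 at codon 1.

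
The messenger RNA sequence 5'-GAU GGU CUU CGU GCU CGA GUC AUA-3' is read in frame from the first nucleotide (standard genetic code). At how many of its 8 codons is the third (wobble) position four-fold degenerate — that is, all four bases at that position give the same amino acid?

Codon 1 GAU (Asp): third position 2-fold.
Codon 2 GGU (Gly): third position 4-fold.
Codon 3 CUU (Leu): third position 4-fold.
Codon 4 CGU (Arg): third position 4-fold.
Codon 5 GCU (Ala): third position 4-fold.
Codon 6 CGA (Arg): third position 4-fold.
Codon 7 GUC (Val): third position 4-fold.
Codon 8 AUA (Ile): third position 3-fold.
Four-fold degenerate third positions: 6.

6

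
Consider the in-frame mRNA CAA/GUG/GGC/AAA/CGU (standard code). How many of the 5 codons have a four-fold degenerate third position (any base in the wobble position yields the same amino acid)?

3

Codon 1 CAA (Gln): third position 2-fold.
Codon 2 GUG (Val): third position 4-fold.
Codon 3 GGC (Gly): third position 4-fold.
Codon 4 AAA (Lys): third position 2-fold.
Codon 5 CGU (Arg): third position 4-fold.
Four-fold degenerate third positions: 3.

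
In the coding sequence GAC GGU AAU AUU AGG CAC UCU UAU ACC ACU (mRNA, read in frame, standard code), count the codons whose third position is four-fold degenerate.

Codon 1 GAC (Asp): third position 2-fold.
Codon 2 GGU (Gly): third position 4-fold.
Codon 3 AAU (Asn): third position 2-fold.
Codon 4 AUU (Ile): third position 3-fold.
Codon 5 AGG (Arg): third position 2-fold.
Codon 6 CAC (His): third position 2-fold.
Codon 7 UCU (Ser): third position 4-fold.
Codon 8 UAU (Tyr): third position 2-fold.
Codon 9 ACC (Thr): third position 4-fold.
Codon 10 ACU (Thr): third position 4-fold.
Four-fold degenerate third positions: 4.

4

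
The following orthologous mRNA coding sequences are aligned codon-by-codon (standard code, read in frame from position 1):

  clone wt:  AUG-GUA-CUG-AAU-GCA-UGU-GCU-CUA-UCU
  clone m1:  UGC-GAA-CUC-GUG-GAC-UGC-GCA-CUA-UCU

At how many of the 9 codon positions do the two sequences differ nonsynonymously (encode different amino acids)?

4

Codon 1: AUG Met / UGC Cys — nonsynonymous.
Codon 2: GUA Val / GAA Glu — nonsynonymous.
Codon 3: CUG Leu / CUC Leu — synonymous.
Codon 4: AAU Asn / GUG Val — nonsynonymous.
Codon 5: GCA Ala / GAC Asp — nonsynonymous.
Codon 6: UGU Cys / UGC Cys — synonymous.
Codon 7: GCU Ala / GCA Ala — synonymous.
Codon 8: CUA Leu / CUA Leu — identical.
Codon 9: UCU Ser / UCU Ser — identical.
Nonsynonymous differences: 4.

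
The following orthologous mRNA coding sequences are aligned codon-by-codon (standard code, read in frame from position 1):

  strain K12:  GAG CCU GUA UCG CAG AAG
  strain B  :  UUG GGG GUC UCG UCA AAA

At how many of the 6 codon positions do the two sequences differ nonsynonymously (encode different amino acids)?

Codon 1: GAG Glu / UUG Leu — nonsynonymous.
Codon 2: CCU Pro / GGG Gly — nonsynonymous.
Codon 3: GUA Val / GUC Val — synonymous.
Codon 4: UCG Ser / UCG Ser — identical.
Codon 5: CAG Gln / UCA Ser — nonsynonymous.
Codon 6: AAG Lys / AAA Lys — synonymous.
Nonsynonymous differences: 3.

3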